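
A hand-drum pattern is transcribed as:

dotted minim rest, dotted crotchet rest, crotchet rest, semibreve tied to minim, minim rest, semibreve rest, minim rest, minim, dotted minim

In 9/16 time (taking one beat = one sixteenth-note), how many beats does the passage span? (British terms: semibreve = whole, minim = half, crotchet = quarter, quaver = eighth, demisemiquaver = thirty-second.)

98

One sixteenth-note beat = 2 thirty-second notes.
Express everything in thirty-second notes: dotted minim rest = 24; dotted crotchet rest = 12; crotchet rest = 8; semibreve tied to minim (semibreve + minim) = 48; minim rest = 16; semibreve rest = 32; minim rest = 16; minim = 16; dotted minim = 24.
Adding: 24 + 12 + 8 + 48 + 16 + 32 + 16 + 16 + 24 = 196.
196 ÷ 2 = 98 beats.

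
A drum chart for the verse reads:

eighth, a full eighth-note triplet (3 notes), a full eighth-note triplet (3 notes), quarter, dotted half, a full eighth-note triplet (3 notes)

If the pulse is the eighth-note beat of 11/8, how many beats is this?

One eighth-note beat = 2 sixteenth notes.
Convert each value to sixteenth notes: eighth = 2; a full eighth-note triplet (3 notes) (three triplet eighths span one quarter) = 4; a full eighth-note triplet (3 notes) (three triplet eighths span one quarter) = 4; quarter = 4; dotted half = 12; a full eighth-note triplet (3 notes) (three triplet eighths span one quarter) = 4.
Total: 2 + 4 + 4 + 4 + 12 + 4 = 30.
30 ÷ 2 = 15 beats.

15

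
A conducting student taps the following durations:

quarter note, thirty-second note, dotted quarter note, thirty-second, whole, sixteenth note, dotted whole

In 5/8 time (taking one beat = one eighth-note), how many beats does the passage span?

26

One eighth-note beat = 4 thirty-second notes.
Express everything in thirty-second notes: quarter note = 8; thirty-second note = 1; dotted quarter note = 12; thirty-second = 1; whole = 32; sixteenth note = 2; dotted whole = 48.
Total: 8 + 1 + 12 + 1 + 32 + 2 + 48 = 104.
104 ÷ 4 = 26 beats.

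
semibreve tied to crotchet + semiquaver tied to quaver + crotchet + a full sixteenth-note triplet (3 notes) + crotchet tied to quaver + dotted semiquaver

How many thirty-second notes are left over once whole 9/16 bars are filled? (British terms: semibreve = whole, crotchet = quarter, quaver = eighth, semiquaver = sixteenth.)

1

One bar of 9/16 = 18 thirty-second notes.
Each duration in thirty-second notes: semibreve tied to crotchet (semibreve + crotchet) = 40; semiquaver tied to quaver (semiquaver + quaver) = 6; crotchet = 8; a full sixteenth-note triplet (3 notes) (three triplet sixteenths span one eighth) = 4; crotchet tied to quaver (crotchet + quaver) = 12; dotted semiquaver = 3.
Total: 40 + 6 + 8 + 4 + 12 + 3 = 73.
73 ÷ 18 = 4 complete bars with 1 thirty-second note remaining.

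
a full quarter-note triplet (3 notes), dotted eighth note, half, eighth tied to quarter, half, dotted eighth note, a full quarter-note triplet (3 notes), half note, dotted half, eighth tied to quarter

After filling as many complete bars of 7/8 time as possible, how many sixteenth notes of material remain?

0

One bar of 7/8 = 14 sixteenth notes.
Convert each value to sixteenth notes: a full quarter-note triplet (3 notes) (three triplet quarters span one half) = 8; dotted eighth note = 3; half = 8; eighth tied to quarter (eighth + quarter) = 6; half = 8; dotted eighth note = 3; a full quarter-note triplet (3 notes) (three triplet quarters span one half) = 8; half note = 8; dotted half = 12; eighth tied to quarter (eighth + quarter) = 6.
Altogether 8 + 3 + 8 + 6 + 8 + 3 + 8 + 8 + 12 + 6 = 70.
70 ÷ 14 = 5 complete bars with 0 sixteenth notes remaining.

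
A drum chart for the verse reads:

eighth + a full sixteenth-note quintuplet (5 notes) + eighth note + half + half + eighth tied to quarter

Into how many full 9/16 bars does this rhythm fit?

3

One bar of 9/16 = 9 sixteenth notes.
Each duration in sixteenth notes: eighth = 2; a full sixteenth-note quintuplet (5 notes) (five quintuplet sixteenths span one quarter) = 4; eighth note = 2; half = 8; half = 8; eighth tied to quarter (eighth + quarter) = 6.
Total: 2 + 4 + 2 + 8 + 8 + 6 = 30.
30 ÷ 9 = 3 complete bars with 3 left over.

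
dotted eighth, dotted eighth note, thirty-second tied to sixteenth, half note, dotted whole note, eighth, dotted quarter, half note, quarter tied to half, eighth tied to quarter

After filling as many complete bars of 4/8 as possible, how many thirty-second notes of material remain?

3

One bar of 4/8 = 16 thirty-second notes.
Express everything in thirty-second notes: dotted eighth = 6; dotted eighth note = 6; thirty-second tied to sixteenth (thirty-second + sixteenth) = 3; half note = 16; dotted whole note = 48; eighth = 4; dotted quarter = 12; half note = 16; quarter tied to half (quarter + half) = 24; eighth tied to quarter (eighth + quarter) = 12.
Sum: 6 + 6 + 3 + 16 + 48 + 4 + 12 + 16 + 24 + 12 = 147.
147 ÷ 16 = 9 complete bars with 3 thirty-second notes remaining.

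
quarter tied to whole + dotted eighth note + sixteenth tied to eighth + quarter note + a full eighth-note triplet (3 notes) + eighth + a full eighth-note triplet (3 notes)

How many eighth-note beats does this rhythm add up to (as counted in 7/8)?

20

One eighth-note beat = 2 sixteenth notes.
Each duration in sixteenth notes: quarter tied to whole (quarter + whole) = 20; dotted eighth note = 3; sixteenth tied to eighth (sixteenth + eighth) = 3; quarter note = 4; a full eighth-note triplet (3 notes) (three triplet eighths span one quarter) = 4; eighth = 2; a full eighth-note triplet (3 notes) (three triplet eighths span one quarter) = 4.
Total: 20 + 3 + 3 + 4 + 4 + 2 + 4 = 40.
40 ÷ 2 = 20 beats.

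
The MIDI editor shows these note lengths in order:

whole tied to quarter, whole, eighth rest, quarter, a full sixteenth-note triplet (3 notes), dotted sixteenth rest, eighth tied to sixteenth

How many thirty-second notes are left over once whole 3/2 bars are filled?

One bar of 3/2 = 48 thirty-second notes.
Express everything in thirty-second notes: whole tied to quarter (whole + quarter) = 40; whole = 32; eighth rest = 4; quarter = 8; a full sixteenth-note triplet (3 notes) (three triplet sixteenths span one eighth) = 4; dotted sixteenth rest = 3; eighth tied to sixteenth (eighth + sixteenth) = 6.
Altogether 40 + 32 + 4 + 8 + 4 + 3 + 6 = 97.
97 ÷ 48 = 2 complete bars with 1 thirty-second note remaining.

1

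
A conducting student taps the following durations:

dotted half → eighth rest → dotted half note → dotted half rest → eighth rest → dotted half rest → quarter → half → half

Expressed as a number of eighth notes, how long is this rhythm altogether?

36

Working in eighth notes: dotted half = 6; eighth rest = 1; dotted half note = 6; dotted half rest = 6; eighth rest = 1; dotted half rest = 6; quarter = 2; half = 4; half = 4.
Sum: 6 + 1 + 6 + 6 + 1 + 6 + 2 + 4 + 4 = 36 eighth notes.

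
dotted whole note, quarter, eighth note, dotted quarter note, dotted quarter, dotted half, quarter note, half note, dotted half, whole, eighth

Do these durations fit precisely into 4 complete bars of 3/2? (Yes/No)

One bar of 3/2 = 12 eighth notes, so 4 bars = 48.
In eighth notes: dotted whole note = 12; quarter = 2; eighth note = 1; dotted quarter note = 3; dotted quarter = 3; dotted half = 6; quarter note = 2; half note = 4; dotted half = 6; whole = 8; eighth = 1.
Altogether 12 + 2 + 1 + 3 + 3 + 6 + 2 + 4 + 6 + 8 + 1 = 48.
48 equals 48, so the answer is Yes.

Yes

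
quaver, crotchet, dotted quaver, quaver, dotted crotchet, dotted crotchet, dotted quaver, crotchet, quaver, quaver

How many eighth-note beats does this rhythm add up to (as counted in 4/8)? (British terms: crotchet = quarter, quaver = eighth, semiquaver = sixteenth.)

17

One eighth-note beat = 2 sixteenth notes.
Convert each value to sixteenth notes: quaver = 2; crotchet = 4; dotted quaver = 3; quaver = 2; dotted crotchet = 6; dotted crotchet = 6; dotted quaver = 3; crotchet = 4; quaver = 2; quaver = 2.
Total: 2 + 4 + 3 + 2 + 6 + 6 + 3 + 4 + 2 + 2 = 34.
34 ÷ 2 = 17 beats.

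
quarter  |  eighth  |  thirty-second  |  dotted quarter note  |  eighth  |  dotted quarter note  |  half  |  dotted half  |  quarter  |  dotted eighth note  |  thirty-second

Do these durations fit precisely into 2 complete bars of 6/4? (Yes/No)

One bar of 6/4 = 48 thirty-second notes, so 2 bars = 96.
Working in thirty-second notes: quarter = 8; eighth = 4; thirty-second = 1; dotted quarter note = 12; eighth = 4; dotted quarter note = 12; half = 16; dotted half = 24; quarter = 8; dotted eighth note = 6; thirty-second = 1.
Sum: 8 + 4 + 1 + 12 + 4 + 12 + 16 + 24 + 8 + 6 + 1 = 96.
96 equals 96, so the answer is Yes.

Yes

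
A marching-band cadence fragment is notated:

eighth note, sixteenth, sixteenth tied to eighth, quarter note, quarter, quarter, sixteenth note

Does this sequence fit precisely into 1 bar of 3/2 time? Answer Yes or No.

No

One bar of 3/2 = 24 sixteenth notes.
Express everything in sixteenth notes: eighth note = 2; sixteenth = 1; sixteenth tied to eighth (sixteenth + eighth) = 3; quarter note = 4; quarter = 4; quarter = 4; sixteenth note = 1.
Adding: 2 + 1 + 3 + 4 + 4 + 4 + 1 = 19.
19 falls short of 24, so the answer is No.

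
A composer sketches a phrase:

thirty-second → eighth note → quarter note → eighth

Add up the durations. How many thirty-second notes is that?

17

Express everything in thirty-second notes: thirty-second = 1; eighth note = 4; quarter note = 8; eighth = 4.
Altogether 1 + 4 + 8 + 4 = 17 thirty-second notes.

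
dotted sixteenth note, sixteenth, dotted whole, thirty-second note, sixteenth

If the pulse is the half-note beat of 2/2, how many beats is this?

One half-note beat = 16 thirty-second notes.
Each duration in thirty-second notes: dotted sixteenth note = 3; sixteenth = 2; dotted whole = 48; thirty-second note = 1; sixteenth = 2.
Adding: 3 + 2 + 48 + 1 + 2 = 56.
56 ÷ 16 = 3.5 beats.

3.5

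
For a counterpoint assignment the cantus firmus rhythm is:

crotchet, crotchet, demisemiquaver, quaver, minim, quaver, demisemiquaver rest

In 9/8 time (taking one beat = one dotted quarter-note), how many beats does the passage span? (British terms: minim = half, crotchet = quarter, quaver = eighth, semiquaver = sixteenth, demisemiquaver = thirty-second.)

One dotted quarter-note beat = 12 thirty-second notes.
Convert each value to thirty-second notes: crotchet = 8; crotchet = 8; demisemiquaver = 1; quaver = 4; minim = 16; quaver = 4; demisemiquaver rest = 1.
Sum: 8 + 8 + 1 + 4 + 16 + 4 + 1 = 42.
42 ÷ 12 = 3.5 beats.

3.5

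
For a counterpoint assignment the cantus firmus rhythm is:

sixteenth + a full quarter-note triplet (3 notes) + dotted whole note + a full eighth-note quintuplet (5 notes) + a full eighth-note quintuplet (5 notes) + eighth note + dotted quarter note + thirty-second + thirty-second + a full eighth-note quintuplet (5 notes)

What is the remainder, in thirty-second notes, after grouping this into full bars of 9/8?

One bar of 9/8 = 36 thirty-second notes.
Each duration in thirty-second notes: sixteenth = 2; a full quarter-note triplet (3 notes) (three triplet quarters span one half) = 16; dotted whole note = 48; a full eighth-note quintuplet (5 notes) (five quintuplet eighths span one half) = 16; a full eighth-note quintuplet (5 notes) (five quintuplet eighths span one half) = 16; eighth note = 4; dotted quarter note = 12; thirty-second = 1; thirty-second = 1; a full eighth-note quintuplet (5 notes) (five quintuplet eighths span one half) = 16.
Altogether 2 + 16 + 48 + 16 + 16 + 4 + 12 + 1 + 1 + 16 = 132.
132 ÷ 36 = 3 complete bars with 24 thirty-second notes remaining.

24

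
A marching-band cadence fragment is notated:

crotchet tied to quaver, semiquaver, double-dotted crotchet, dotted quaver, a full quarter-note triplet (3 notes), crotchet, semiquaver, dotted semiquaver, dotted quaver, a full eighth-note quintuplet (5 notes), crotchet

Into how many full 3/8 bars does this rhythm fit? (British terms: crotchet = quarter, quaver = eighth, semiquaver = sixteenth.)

7

One bar of 3/8 = 12 thirty-second notes.
Express everything in thirty-second notes: crotchet tied to quaver (crotchet + quaver) = 12; semiquaver = 2; double-dotted crotchet = 14; dotted quaver = 6; a full quarter-note triplet (3 notes) (three triplet quarters span one half) = 16; crotchet = 8; semiquaver = 2; dotted semiquaver = 3; dotted quaver = 6; a full eighth-note quintuplet (5 notes) (five quintuplet eighths span one half) = 16; crotchet = 8.
Altogether 12 + 2 + 14 + 6 + 16 + 8 + 2 + 3 + 6 + 16 + 8 = 93.
93 ÷ 12 = 7 complete bars with 9 left over.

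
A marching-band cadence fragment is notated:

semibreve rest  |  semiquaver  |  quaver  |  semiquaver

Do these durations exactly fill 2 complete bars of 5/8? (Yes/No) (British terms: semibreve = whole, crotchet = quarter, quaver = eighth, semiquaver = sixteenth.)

Yes

One bar of 5/8 = 10 sixteenth notes, so 2 bars = 20.
Each duration in sixteenth notes: semibreve rest = 16; semiquaver = 1; quaver = 2; semiquaver = 1.
Total: 16 + 1 + 2 + 1 = 20.
20 equals 20, so the answer is Yes.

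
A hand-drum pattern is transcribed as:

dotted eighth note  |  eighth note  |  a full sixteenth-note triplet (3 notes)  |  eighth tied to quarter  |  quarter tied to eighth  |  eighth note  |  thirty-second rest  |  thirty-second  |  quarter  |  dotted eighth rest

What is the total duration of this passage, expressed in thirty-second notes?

Convert each value to thirty-second notes: dotted eighth note = 6; eighth note = 4; a full sixteenth-note triplet (3 notes) (three triplet sixteenths span one eighth) = 4; eighth tied to quarter (eighth + quarter) = 12; quarter tied to eighth (quarter + eighth) = 12; eighth note = 4; thirty-second rest = 1; thirty-second = 1; quarter = 8; dotted eighth rest = 6.
Total: 6 + 4 + 4 + 12 + 12 + 4 + 1 + 1 + 8 + 6 = 58 thirty-second notes.

58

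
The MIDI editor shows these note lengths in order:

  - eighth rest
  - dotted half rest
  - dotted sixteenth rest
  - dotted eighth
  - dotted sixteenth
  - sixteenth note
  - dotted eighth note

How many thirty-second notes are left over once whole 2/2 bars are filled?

One bar of 2/2 = 32 thirty-second notes.
Express everything in thirty-second notes: eighth rest = 4; dotted half rest = 24; dotted sixteenth rest = 3; dotted eighth = 6; dotted sixteenth = 3; sixteenth note = 2; dotted eighth note = 6.
Adding: 4 + 24 + 3 + 6 + 3 + 2 + 6 = 48.
48 ÷ 32 = 1 complete bar with 16 thirty-second notes remaining.

16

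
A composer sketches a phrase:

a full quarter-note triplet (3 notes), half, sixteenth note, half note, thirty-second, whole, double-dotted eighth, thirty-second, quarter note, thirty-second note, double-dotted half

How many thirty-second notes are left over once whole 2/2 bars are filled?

0

One bar of 2/2 = 32 thirty-second notes.
Express everything in thirty-second notes: a full quarter-note triplet (3 notes) (three triplet quarters span one half) = 16; half = 16; sixteenth note = 2; half note = 16; thirty-second = 1; whole = 32; double-dotted eighth = 7; thirty-second = 1; quarter note = 8; thirty-second note = 1; double-dotted half = 28.
Total: 16 + 16 + 2 + 16 + 1 + 32 + 7 + 1 + 8 + 1 + 28 = 128.
128 ÷ 32 = 4 complete bars with 0 thirty-second notes remaining.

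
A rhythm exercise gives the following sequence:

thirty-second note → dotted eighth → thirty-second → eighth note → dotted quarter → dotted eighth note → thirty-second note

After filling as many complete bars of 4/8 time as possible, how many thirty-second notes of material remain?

15

One bar of 4/8 = 16 thirty-second notes.
In thirty-second notes: thirty-second note = 1; dotted eighth = 6; thirty-second = 1; eighth note = 4; dotted quarter = 12; dotted eighth note = 6; thirty-second note = 1.
Total: 1 + 6 + 1 + 4 + 12 + 6 + 1 = 31.
31 ÷ 16 = 1 complete bar with 15 thirty-second notes remaining.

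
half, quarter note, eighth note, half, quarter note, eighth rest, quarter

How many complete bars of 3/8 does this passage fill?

5

One bar of 3/8 = 3 eighth notes.
Working in eighth notes: half = 4; quarter note = 2; eighth note = 1; half = 4; quarter note = 2; eighth rest = 1; quarter = 2.
Total: 4 + 2 + 1 + 4 + 2 + 1 + 2 = 16.
16 ÷ 3 = 5 complete bars with 1 left over.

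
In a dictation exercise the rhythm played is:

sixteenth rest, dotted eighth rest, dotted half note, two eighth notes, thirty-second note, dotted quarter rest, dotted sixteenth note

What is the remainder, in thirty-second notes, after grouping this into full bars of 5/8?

One bar of 5/8 = 20 thirty-second notes.
Each duration in thirty-second notes: sixteenth rest = 2; dotted eighth rest = 6; dotted half note = 24; eighth note = 4; eighth note = 4; thirty-second note = 1; dotted quarter rest = 12; dotted sixteenth note = 3.
Sum: 2 + 6 + 24 + 4 + 4 + 1 + 12 + 3 = 56.
56 ÷ 20 = 2 complete bars with 16 thirty-second notes remaining.

16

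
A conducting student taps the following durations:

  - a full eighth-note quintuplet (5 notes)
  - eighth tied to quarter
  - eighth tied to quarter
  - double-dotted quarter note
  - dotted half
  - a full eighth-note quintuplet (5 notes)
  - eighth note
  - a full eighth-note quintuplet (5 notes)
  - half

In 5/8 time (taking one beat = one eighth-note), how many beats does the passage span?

32.5

One eighth-note beat = 2 sixteenth notes.
Working in sixteenth notes: a full eighth-note quintuplet (5 notes) (five quintuplet eighths span one half) = 8; eighth tied to quarter (eighth + quarter) = 6; eighth tied to quarter (eighth + quarter) = 6; double-dotted quarter note = 7; dotted half = 12; a full eighth-note quintuplet (5 notes) (five quintuplet eighths span one half) = 8; eighth note = 2; a full eighth-note quintuplet (5 notes) (five quintuplet eighths span one half) = 8; half = 8.
Adding: 8 + 6 + 6 + 7 + 12 + 8 + 2 + 8 + 8 = 65.
65 ÷ 2 = 32.5 beats.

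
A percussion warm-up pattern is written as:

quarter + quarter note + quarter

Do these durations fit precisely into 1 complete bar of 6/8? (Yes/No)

Yes

One bar of 6/8 = 3 quarter notes.
In quarter notes: quarter = 1; quarter note = 1; quarter = 1.
Adding: 1 + 1 + 1 = 3.
3 equals 3, so the answer is Yes.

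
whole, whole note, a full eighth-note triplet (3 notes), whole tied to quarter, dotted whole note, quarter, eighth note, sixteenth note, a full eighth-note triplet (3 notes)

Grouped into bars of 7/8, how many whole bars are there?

6

One bar of 7/8 = 14 sixteenth notes.
Convert each value to sixteenth notes: whole = 16; whole note = 16; a full eighth-note triplet (3 notes) (three triplet eighths span one quarter) = 4; whole tied to quarter (whole + quarter) = 20; dotted whole note = 24; quarter = 4; eighth note = 2; sixteenth note = 1; a full eighth-note triplet (3 notes) (three triplet eighths span one quarter) = 4.
Adding: 16 + 16 + 4 + 20 + 24 + 4 + 2 + 1 + 4 = 91.
91 ÷ 14 = 6 complete bars with 7 left over.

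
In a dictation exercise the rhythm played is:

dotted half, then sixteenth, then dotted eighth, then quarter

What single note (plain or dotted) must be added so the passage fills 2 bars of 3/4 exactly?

quarter note

2 bars of 3/4 = 24 sixteenth notes.
In sixteenth notes: dotted half = 12; sixteenth = 1; dotted eighth = 3; quarter = 4.
Adding: 12 + 1 + 3 + 4 = 20.
Remaining: 24 − 20 = 4 sixteenth notes, which is a quarter note.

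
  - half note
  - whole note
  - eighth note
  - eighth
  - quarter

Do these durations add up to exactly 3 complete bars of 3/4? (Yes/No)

One bar of 3/4 = 6 eighth notes, so 3 bars = 18.
Each duration in eighth notes: half note = 4; whole note = 8; eighth note = 1; eighth = 1; quarter = 2.
Altogether 4 + 8 + 1 + 1 + 2 = 16.
16 falls short of 18, so the answer is No.

No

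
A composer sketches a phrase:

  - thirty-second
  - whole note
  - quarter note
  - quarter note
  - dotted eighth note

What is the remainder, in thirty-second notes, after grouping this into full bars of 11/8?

One bar of 11/8 = 44 thirty-second notes.
Each duration in thirty-second notes: thirty-second = 1; whole note = 32; quarter note = 8; quarter note = 8; dotted eighth note = 6.
Total: 1 + 32 + 8 + 8 + 6 = 55.
55 ÷ 44 = 1 complete bar with 11 thirty-second notes remaining.

11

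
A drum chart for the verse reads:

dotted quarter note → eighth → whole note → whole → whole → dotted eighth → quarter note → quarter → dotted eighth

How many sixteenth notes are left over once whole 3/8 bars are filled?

4

One bar of 3/8 = 6 sixteenth notes.
Convert each value to sixteenth notes: dotted quarter note = 6; eighth = 2; whole note = 16; whole = 16; whole = 16; dotted eighth = 3; quarter note = 4; quarter = 4; dotted eighth = 3.
Sum: 6 + 2 + 16 + 16 + 16 + 3 + 4 + 4 + 3 = 70.
70 ÷ 6 = 11 complete bars with 4 sixteenth notes remaining.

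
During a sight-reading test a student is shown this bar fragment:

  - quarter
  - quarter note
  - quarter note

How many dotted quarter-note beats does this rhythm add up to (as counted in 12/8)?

One dotted quarter-note beat = 3 eighth notes.
Express everything in eighth notes: quarter = 2; quarter note = 2; quarter note = 2.
Altogether 2 + 2 + 2 = 6.
6 ÷ 3 = 2 beats.

2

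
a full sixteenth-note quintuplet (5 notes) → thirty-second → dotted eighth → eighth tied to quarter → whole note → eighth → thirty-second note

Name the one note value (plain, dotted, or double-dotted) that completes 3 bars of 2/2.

3 bars of 2/2 = 96 thirty-second notes.
Each duration in thirty-second notes: a full sixteenth-note quintuplet (5 notes) (five quintuplet sixteenths span one quarter) = 8; thirty-second = 1; dotted eighth = 6; eighth tied to quarter (eighth + quarter) = 12; whole note = 32; eighth = 4; thirty-second note = 1.
Sum: 8 + 1 + 6 + 12 + 32 + 4 + 1 = 64.
Remaining: 96 − 64 = 32 thirty-second notes, which is a whole note.

whole note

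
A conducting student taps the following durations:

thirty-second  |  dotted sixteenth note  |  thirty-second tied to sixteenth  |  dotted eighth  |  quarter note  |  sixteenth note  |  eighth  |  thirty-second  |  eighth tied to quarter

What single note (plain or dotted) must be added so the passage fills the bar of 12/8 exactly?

The bar of 12/8 = 48 thirty-second notes.
Working in thirty-second notes: thirty-second = 1; dotted sixteenth note = 3; thirty-second tied to sixteenth (thirty-second + sixteenth) = 3; dotted eighth = 6; quarter note = 8; sixteenth note = 2; eighth = 4; thirty-second = 1; eighth tied to quarter (eighth + quarter) = 12.
Adding: 1 + 3 + 3 + 6 + 8 + 2 + 4 + 1 + 12 = 40.
Remaining: 48 − 40 = 8 thirty-second notes, which is a quarter note.

quarter note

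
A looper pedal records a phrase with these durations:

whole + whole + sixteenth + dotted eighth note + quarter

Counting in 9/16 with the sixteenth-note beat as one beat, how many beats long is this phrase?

40

One sixteenth-note beat = 2 thirty-second notes.
Each duration in thirty-second notes: whole = 32; whole = 32; sixteenth = 2; dotted eighth note = 6; quarter = 8.
Adding: 32 + 32 + 2 + 6 + 8 = 80.
80 ÷ 2 = 40 beats.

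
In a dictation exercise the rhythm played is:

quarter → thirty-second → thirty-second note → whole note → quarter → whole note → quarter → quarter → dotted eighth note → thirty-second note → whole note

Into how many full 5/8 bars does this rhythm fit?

One bar of 5/8 = 20 thirty-second notes.
Each duration in thirty-second notes: quarter = 8; thirty-second = 1; thirty-second note = 1; whole note = 32; quarter = 8; whole note = 32; quarter = 8; quarter = 8; dotted eighth note = 6; thirty-second note = 1; whole note = 32.
Sum: 8 + 1 + 1 + 32 + 8 + 32 + 8 + 8 + 6 + 1 + 32 = 137.
137 ÷ 20 = 6 complete bars with 17 left over.

6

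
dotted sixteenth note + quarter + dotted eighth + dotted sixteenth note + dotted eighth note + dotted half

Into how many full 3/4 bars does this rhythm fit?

2

One bar of 3/4 = 24 thirty-second notes.
Convert each value to thirty-second notes: dotted sixteenth note = 3; quarter = 8; dotted eighth = 6; dotted sixteenth note = 3; dotted eighth note = 6; dotted half = 24.
Sum: 3 + 8 + 6 + 3 + 6 + 24 = 50.
50 ÷ 24 = 2 complete bars with 2 left over.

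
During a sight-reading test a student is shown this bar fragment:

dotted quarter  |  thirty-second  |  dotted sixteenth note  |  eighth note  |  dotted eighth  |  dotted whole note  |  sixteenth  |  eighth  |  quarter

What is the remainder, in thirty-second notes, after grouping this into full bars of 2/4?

8

One bar of 2/4 = 16 thirty-second notes.
Each duration in thirty-second notes: dotted quarter = 12; thirty-second = 1; dotted sixteenth note = 3; eighth note = 4; dotted eighth = 6; dotted whole note = 48; sixteenth = 2; eighth = 4; quarter = 8.
Adding: 12 + 1 + 3 + 4 + 6 + 48 + 2 + 4 + 8 = 88.
88 ÷ 16 = 5 complete bars with 8 thirty-second notes remaining.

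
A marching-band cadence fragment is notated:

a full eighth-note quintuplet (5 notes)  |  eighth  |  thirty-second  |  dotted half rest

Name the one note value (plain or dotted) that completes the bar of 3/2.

dotted sixteenth note

The bar of 3/2 = 48 thirty-second notes.
In thirty-second notes: a full eighth-note quintuplet (5 notes) (five quintuplet eighths span one half) = 16; eighth = 4; thirty-second = 1; dotted half rest = 24.
Adding: 16 + 4 + 1 + 24 = 45.
Remaining: 48 − 45 = 3 thirty-second notes, which is a dotted sixteenth note.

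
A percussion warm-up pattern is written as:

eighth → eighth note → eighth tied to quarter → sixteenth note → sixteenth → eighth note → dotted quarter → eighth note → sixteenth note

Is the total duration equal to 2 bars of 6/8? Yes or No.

One bar of 6/8 = 12 sixteenth notes, so 2 bars = 24.
Working in sixteenth notes: eighth = 2; eighth note = 2; eighth tied to quarter (eighth + quarter) = 6; sixteenth note = 1; sixteenth = 1; eighth note = 2; dotted quarter = 6; eighth note = 2; sixteenth note = 1.
Sum: 2 + 2 + 6 + 1 + 1 + 2 + 6 + 2 + 1 = 23.
23 falls short of 24, so the answer is No.

No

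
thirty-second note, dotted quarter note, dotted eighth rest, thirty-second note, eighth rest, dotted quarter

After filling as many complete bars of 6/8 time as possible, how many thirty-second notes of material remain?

12

One bar of 6/8 = 24 thirty-second notes.
Express everything in thirty-second notes: thirty-second note = 1; dotted quarter note = 12; dotted eighth rest = 6; thirty-second note = 1; eighth rest = 4; dotted quarter = 12.
Total: 1 + 12 + 6 + 1 + 4 + 12 = 36.
36 ÷ 24 = 1 complete bar with 12 thirty-second notes remaining.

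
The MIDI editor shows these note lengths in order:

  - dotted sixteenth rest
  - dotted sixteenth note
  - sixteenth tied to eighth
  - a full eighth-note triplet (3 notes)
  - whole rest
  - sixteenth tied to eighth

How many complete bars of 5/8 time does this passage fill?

One bar of 5/8 = 20 thirty-second notes.
Each duration in thirty-second notes: dotted sixteenth rest = 3; dotted sixteenth note = 3; sixteenth tied to eighth (sixteenth + eighth) = 6; a full eighth-note triplet (3 notes) (three triplet eighths span one quarter) = 8; whole rest = 32; sixteenth tied to eighth (sixteenth + eighth) = 6.
Adding: 3 + 3 + 6 + 8 + 32 + 6 = 58.
58 ÷ 20 = 2 complete bars with 18 left over.

2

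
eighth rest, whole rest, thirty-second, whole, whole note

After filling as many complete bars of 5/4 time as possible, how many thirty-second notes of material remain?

One bar of 5/4 = 40 thirty-second notes.
Each duration in thirty-second notes: eighth rest = 4; whole rest = 32; thirty-second = 1; whole = 32; whole note = 32.
Altogether 4 + 32 + 1 + 32 + 32 = 101.
101 ÷ 40 = 2 complete bars with 21 thirty-second notes remaining.

21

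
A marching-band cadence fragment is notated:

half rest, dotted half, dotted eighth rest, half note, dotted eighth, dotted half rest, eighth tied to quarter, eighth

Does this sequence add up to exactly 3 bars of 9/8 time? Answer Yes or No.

One bar of 9/8 = 18 sixteenth notes, so 3 bars = 54.
Working in sixteenth notes: half rest = 8; dotted half = 12; dotted eighth rest = 3; half note = 8; dotted eighth = 3; dotted half rest = 12; eighth tied to quarter (eighth + quarter) = 6; eighth = 2.
Total: 8 + 12 + 3 + 8 + 3 + 12 + 6 + 2 = 54.
54 equals 54, so the answer is Yes.

Yes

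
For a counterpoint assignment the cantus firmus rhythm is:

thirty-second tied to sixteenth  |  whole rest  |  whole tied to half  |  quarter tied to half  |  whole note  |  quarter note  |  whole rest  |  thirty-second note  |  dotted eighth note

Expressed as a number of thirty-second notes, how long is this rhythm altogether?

Each duration in thirty-second notes: thirty-second tied to sixteenth (thirty-second + sixteenth) = 3; whole rest = 32; whole tied to half (whole + half) = 48; quarter tied to half (quarter + half) = 24; whole note = 32; quarter note = 8; whole rest = 32; thirty-second note = 1; dotted eighth note = 6.
Total: 3 + 32 + 48 + 24 + 32 + 8 + 32 + 1 + 6 = 186 thirty-second notes.

186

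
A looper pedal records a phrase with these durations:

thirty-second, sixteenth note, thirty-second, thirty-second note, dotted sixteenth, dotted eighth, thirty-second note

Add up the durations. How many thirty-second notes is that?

15

Each duration in thirty-second notes: thirty-second = 1; sixteenth note = 2; thirty-second = 1; thirty-second note = 1; dotted sixteenth = 3; dotted eighth = 6; thirty-second note = 1.
Adding: 1 + 2 + 1 + 1 + 3 + 6 + 1 = 15 thirty-second notes.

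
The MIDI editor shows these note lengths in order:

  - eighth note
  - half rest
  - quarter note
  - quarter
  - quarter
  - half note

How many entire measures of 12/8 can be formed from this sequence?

1

One bar of 12/8 = 12 eighth notes.
Working in eighth notes: eighth note = 1; half rest = 4; quarter note = 2; quarter = 2; quarter = 2; half note = 4.
Total: 1 + 4 + 2 + 2 + 2 + 4 = 15.
15 ÷ 12 = 1 complete bar with 3 left over.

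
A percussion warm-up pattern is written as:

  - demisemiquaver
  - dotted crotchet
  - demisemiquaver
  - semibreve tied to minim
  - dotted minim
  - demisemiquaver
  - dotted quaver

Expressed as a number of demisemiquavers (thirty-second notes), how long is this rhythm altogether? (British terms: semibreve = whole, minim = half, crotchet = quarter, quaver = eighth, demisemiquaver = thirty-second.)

93

Each duration in thirty-second notes: demisemiquaver = 1; dotted crotchet = 12; demisemiquaver = 1; semibreve tied to minim (semibreve + minim) = 48; dotted minim = 24; demisemiquaver = 1; dotted quaver = 6.
Total: 1 + 12 + 1 + 48 + 24 + 1 + 6 = 93 thirty-second notes.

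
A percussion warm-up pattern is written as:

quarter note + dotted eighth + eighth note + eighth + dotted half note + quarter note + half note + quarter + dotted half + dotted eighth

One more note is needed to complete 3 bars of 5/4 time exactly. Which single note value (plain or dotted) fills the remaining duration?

3 bars of 5/4 = 60 sixteenth notes.
Working in sixteenth notes: quarter note = 4; dotted eighth = 3; eighth note = 2; eighth = 2; dotted half note = 12; quarter note = 4; half note = 8; quarter = 4; dotted half = 12; dotted eighth = 3.
Total: 4 + 3 + 2 + 2 + 12 + 4 + 8 + 4 + 12 + 3 = 54.
Remaining: 60 − 54 = 6 sixteenth notes, which is a dotted quarter note.

dotted quarter note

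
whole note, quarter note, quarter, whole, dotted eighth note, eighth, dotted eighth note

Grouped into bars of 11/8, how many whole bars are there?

2

One bar of 11/8 = 22 sixteenth notes.
Working in sixteenth notes: whole note = 16; quarter note = 4; quarter = 4; whole = 16; dotted eighth note = 3; eighth = 2; dotted eighth note = 3.
Altogether 16 + 4 + 4 + 16 + 3 + 2 + 3 = 48.
48 ÷ 22 = 2 complete bars with 4 left over.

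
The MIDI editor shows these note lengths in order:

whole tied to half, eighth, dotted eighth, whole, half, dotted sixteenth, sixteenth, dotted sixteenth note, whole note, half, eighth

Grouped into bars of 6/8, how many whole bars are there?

One bar of 6/8 = 24 thirty-second notes.
Each duration in thirty-second notes: whole tied to half (whole + half) = 48; eighth = 4; dotted eighth = 6; whole = 32; half = 16; dotted sixteenth = 3; sixteenth = 2; dotted sixteenth note = 3; whole note = 32; half = 16; eighth = 4.
Adding: 48 + 4 + 6 + 32 + 16 + 3 + 2 + 3 + 32 + 16 + 4 = 166.
166 ÷ 24 = 6 complete bars with 22 left over.

6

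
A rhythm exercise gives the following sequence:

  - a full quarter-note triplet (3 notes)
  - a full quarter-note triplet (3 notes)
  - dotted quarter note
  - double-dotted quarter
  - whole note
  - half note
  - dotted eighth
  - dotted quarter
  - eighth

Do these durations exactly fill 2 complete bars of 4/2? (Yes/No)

Yes

One bar of 4/2 = 32 sixteenth notes, so 2 bars = 64.
Convert each value to sixteenth notes: a full quarter-note triplet (3 notes) (three triplet quarters span one half) = 8; a full quarter-note triplet (3 notes) (three triplet quarters span one half) = 8; dotted quarter note = 6; double-dotted quarter = 7; whole note = 16; half note = 8; dotted eighth = 3; dotted quarter = 6; eighth = 2.
Total: 8 + 8 + 6 + 7 + 16 + 8 + 3 + 6 + 2 = 64.
64 equals 64, so the answer is Yes.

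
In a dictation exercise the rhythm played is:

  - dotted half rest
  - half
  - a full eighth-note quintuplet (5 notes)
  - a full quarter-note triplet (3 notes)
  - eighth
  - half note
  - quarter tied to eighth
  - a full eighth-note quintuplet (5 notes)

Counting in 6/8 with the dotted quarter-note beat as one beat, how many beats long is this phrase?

10

One dotted quarter-note beat = 3 eighth notes.
Each duration in eighth notes: dotted half rest = 6; half = 4; a full eighth-note quintuplet (5 notes) (five quintuplet eighths span one half) = 4; a full quarter-note triplet (3 notes) (three triplet quarters span one half) = 4; eighth = 1; half note = 4; quarter tied to eighth (quarter + eighth) = 3; a full eighth-note quintuplet (5 notes) (five quintuplet eighths span one half) = 4.
Sum: 6 + 4 + 4 + 4 + 1 + 4 + 3 + 4 = 30.
30 ÷ 3 = 10 beats.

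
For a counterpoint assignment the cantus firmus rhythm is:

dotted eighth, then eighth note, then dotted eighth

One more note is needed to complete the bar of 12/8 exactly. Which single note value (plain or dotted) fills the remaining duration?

whole note

The bar of 12/8 = 24 sixteenth notes.
Convert each value to sixteenth notes: dotted eighth = 3; eighth note = 2; dotted eighth = 3.
Total: 3 + 2 + 3 = 8.
Remaining: 24 − 8 = 16 sixteenth notes, which is a whole note.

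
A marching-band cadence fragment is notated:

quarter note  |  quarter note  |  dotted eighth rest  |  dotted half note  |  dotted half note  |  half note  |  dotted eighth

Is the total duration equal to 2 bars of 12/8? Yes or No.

No

One bar of 12/8 = 24 sixteenth notes, so 2 bars = 48.
Convert each value to sixteenth notes: quarter note = 4; quarter note = 4; dotted eighth rest = 3; dotted half note = 12; dotted half note = 12; half note = 8; dotted eighth = 3.
Adding: 4 + 4 + 3 + 12 + 12 + 8 + 3 = 46.
46 falls short of 48, so the answer is No.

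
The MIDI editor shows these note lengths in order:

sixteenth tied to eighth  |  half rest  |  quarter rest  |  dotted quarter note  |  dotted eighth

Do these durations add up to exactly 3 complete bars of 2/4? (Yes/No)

One bar of 2/4 = 8 sixteenth notes, so 3 bars = 24.
Convert each value to sixteenth notes: sixteenth tied to eighth (sixteenth + eighth) = 3; half rest = 8; quarter rest = 4; dotted quarter note = 6; dotted eighth = 3.
Adding: 3 + 8 + 4 + 6 + 3 = 24.
24 equals 24, so the answer is Yes.

Yes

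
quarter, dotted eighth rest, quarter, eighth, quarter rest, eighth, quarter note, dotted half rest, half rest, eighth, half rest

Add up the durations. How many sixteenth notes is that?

In sixteenth notes: quarter = 4; dotted eighth rest = 3; quarter = 4; eighth = 2; quarter rest = 4; eighth = 2; quarter note = 4; dotted half rest = 12; half rest = 8; eighth = 2; half rest = 8.
Total: 4 + 3 + 4 + 2 + 4 + 2 + 4 + 12 + 8 + 2 + 8 = 53 sixteenth notes.

53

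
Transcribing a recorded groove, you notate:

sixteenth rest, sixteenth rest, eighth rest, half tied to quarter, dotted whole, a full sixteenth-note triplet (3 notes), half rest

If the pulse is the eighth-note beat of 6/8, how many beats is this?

25

One eighth-note beat = 2 sixteenth notes.
Convert each value to sixteenth notes: sixteenth rest = 1; sixteenth rest = 1; eighth rest = 2; half tied to quarter (half + quarter) = 12; dotted whole = 24; a full sixteenth-note triplet (3 notes) (three triplet sixteenths span one eighth) = 2; half rest = 8.
Total: 1 + 1 + 2 + 12 + 24 + 2 + 8 = 50.
50 ÷ 2 = 25 beats.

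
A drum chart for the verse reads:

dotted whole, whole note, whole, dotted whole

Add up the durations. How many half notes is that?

10

Convert each value to half notes: dotted whole = 3; whole note = 2; whole = 2; dotted whole = 3.
Adding: 3 + 2 + 2 + 3 = 10 half notes.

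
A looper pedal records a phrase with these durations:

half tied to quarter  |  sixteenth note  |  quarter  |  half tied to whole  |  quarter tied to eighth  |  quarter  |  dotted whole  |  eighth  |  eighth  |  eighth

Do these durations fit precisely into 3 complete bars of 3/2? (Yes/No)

No

One bar of 3/2 = 24 sixteenth notes, so 3 bars = 72.
Convert each value to sixteenth notes: half tied to quarter (half + quarter) = 12; sixteenth note = 1; quarter = 4; half tied to whole (half + whole) = 24; quarter tied to eighth (quarter + eighth) = 6; quarter = 4; dotted whole = 24; eighth = 2; eighth = 2; eighth = 2.
Altogether 12 + 1 + 4 + 24 + 6 + 4 + 24 + 2 + 2 + 2 = 81.
81 exceeds 72, so the answer is No.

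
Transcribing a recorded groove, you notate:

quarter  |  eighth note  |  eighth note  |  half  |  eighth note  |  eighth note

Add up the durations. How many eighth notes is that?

Working in eighth notes: quarter = 2; eighth note = 1; eighth note = 1; half = 4; eighth note = 1; eighth note = 1.
Adding: 2 + 1 + 1 + 4 + 1 + 1 = 10 eighth notes.

10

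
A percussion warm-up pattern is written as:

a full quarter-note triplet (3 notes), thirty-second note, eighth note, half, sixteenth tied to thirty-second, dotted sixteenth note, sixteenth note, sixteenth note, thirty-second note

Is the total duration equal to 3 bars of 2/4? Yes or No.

One bar of 2/4 = 16 thirty-second notes, so 3 bars = 48.
In thirty-second notes: a full quarter-note triplet (3 notes) (three triplet quarters span one half) = 16; thirty-second note = 1; eighth note = 4; half = 16; sixteenth tied to thirty-second (sixteenth + thirty-second) = 3; dotted sixteenth note = 3; sixteenth note = 2; sixteenth note = 2; thirty-second note = 1.
Adding: 16 + 1 + 4 + 16 + 3 + 3 + 2 + 2 + 1 = 48.
48 equals 48, so the answer is Yes.

Yes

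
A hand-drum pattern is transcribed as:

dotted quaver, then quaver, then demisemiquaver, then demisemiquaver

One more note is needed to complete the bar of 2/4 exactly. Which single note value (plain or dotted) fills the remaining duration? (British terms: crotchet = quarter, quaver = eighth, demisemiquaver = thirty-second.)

The bar of 2/4 = 16 thirty-second notes.
Working in thirty-second notes: dotted quaver = 6; quaver = 4; demisemiquaver = 1; demisemiquaver = 1.
Total: 6 + 4 + 1 + 1 = 12.
Remaining: 16 − 12 = 4 thirty-second notes, which is a eighth note.

eighth note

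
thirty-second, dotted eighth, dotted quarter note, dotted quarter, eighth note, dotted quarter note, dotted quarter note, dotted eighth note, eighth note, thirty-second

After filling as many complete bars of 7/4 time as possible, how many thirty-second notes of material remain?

14

One bar of 7/4 = 56 thirty-second notes.
Express everything in thirty-second notes: thirty-second = 1; dotted eighth = 6; dotted quarter note = 12; dotted quarter = 12; eighth note = 4; dotted quarter note = 12; dotted quarter note = 12; dotted eighth note = 6; eighth note = 4; thirty-second = 1.
Total: 1 + 6 + 12 + 12 + 4 + 12 + 12 + 6 + 4 + 1 = 70.
70 ÷ 56 = 1 complete bar with 14 thirty-second notes remaining.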